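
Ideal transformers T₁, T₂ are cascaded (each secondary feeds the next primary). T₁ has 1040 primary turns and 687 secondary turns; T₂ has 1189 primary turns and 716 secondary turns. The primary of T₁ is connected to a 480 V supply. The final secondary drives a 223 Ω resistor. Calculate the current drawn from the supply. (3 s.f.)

Secondary of T₁: V = 480.00 × 687/1040 = 317.08 V.
Secondary of T₂: V = 317.08 × 716/1189 = 190.94 V.
I_load = 190.94/223 = 0.85623 A, so P_out = 190.94 × 0.85623 = 163.49 W.
All ideal ⇒ P_in = P_out, so I_supply = 163.49/480 = 0.341 A.

I_supply ≈ 0.341 A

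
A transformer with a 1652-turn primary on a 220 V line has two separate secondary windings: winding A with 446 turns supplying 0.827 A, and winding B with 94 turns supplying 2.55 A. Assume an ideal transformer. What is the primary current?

I_p ≈ 0.368 A

V_A = 220 × 446/1652 = 59.395 V; V_B = 220 × 94/1652 = 12.518 V.
P_out = V_A I_A + V_B I_B = 59.395×0.827 + 12.518×2.55 = 49.119 + 31.921 = 81.041 W.
Ideal ⇒ P_in = P_out, so I_p = P_out/V_p = 81.041/220 = 0.368 A.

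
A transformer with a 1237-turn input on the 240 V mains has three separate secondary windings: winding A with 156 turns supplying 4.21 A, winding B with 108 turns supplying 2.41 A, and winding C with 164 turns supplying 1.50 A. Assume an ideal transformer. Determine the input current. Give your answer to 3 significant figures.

V_A = 240 × 156/1237 = 30.267 V; V_B = 240 × 108/1237 = 20.954 V; V_C = 240 × 164/1237 = 31.819 V.
P_out = V_A I_A + V_B I_B + V_C I_C = 30.267×4.21 + 20.954×2.41 + 31.819×1.50 = 127.42 + 50.499 + 47.728 = 225.65 W.
Ideal ⇒ P_in = P_out, so I_in = P_out/V_in = 225.65/240 = 0.940 A.

I_in ≈ 0.940 A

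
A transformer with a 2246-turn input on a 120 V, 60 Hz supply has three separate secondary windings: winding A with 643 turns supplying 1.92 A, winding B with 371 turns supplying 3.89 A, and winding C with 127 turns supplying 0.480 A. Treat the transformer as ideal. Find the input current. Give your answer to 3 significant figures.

I_in ≈ 1.22 A

V_A = 120 × 643/2246 = 34.354 V; V_B = 120 × 371/2246 = 19.822 V; V_C = 120 × 127/2246 = 6.7854 V.
P_out = V_A I_A + V_B I_B + V_C I_C = 34.354×1.92 + 19.822×3.89 + 6.7854×0.480 = 65.960 + 77.107 + 3.2570 = 146.32 W.
Ideal ⇒ P_in = P_out, so I_in = P_out/V_in = 146.32/120 = 1.22 A.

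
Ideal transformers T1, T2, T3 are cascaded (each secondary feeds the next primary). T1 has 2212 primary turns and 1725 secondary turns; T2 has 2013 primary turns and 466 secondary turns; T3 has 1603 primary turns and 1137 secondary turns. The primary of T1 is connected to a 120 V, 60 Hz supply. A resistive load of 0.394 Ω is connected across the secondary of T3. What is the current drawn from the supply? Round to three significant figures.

I_supply ≈ 4.99 A

After T1: V = 120.00 × 1725/2212 = 93.580 V.
After T2: V = 93.580 × 466/2013 = 21.663 V.
After T3: V = 21.663 × 1137/1603 = 15.366 V.
I_load = 15.366/0.394 = 38.999 A, so P_out = 15.366 × 38.999 = 599.26 W.
All ideal ⇒ P_in = P_out, so I_supply = 599.26/120 = 4.99 A.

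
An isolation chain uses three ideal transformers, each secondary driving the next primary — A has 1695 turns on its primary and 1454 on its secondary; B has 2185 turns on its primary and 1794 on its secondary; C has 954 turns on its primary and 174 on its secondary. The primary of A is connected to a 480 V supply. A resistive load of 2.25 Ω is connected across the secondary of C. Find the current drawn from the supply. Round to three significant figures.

I_supply ≈ 3.52 A

After A: V = 480.00 × 1454/1695 = 411.75 V.
After B: V = 411.75 × 1794/2185 = 338.07 V.
After C: V = 338.07 × 174/954 = 61.661 V.
I_load = 61.661/2.25 = 27.405 A, so P_out = 61.661 × 27.405 = 1689.8 W.
All ideal ⇒ P_in = P_out, so I_supply = 1689.8/480 = 3.52 A.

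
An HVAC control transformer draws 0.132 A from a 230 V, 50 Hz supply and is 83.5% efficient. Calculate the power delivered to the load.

P_out ≈ 25.4 W

P_in = V_p I_p = 230 × 0.132 = 30.360 W.
P_out = η P_in = 0.835 × 30.360 = 25.4 W.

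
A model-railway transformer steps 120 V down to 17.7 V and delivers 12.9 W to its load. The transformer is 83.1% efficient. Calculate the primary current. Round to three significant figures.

I_p ≈ 0.129 A

P_in = P_out/η = 12.9/0.831 = 15.523 W.
I_p = P_in/V_p = 15.523/120 = 0.129 A.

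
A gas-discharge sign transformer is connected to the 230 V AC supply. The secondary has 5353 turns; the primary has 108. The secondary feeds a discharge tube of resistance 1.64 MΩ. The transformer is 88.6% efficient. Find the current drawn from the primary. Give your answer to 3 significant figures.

I_p ≈ 0.389 A

V_s = 230 × 5353/108 = 11400 V.
I_s = V_s/R = 11400/(1.64×10^6) = 0.0069512 A.
P_out = V_s I_s = 11400 × 0.0069512 = 79.243 W.
P_in = P_out/η = 79.243/0.886 = 89.439 W.
I_p = P_in/V_p = 89.439/230 = 0.389 A.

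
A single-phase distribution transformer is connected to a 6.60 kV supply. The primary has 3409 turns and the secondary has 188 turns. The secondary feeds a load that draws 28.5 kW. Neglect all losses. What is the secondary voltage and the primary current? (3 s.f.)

V_s = V_p × N_s/N_p = 6600 × 188/3409 = 363.98 V.
I_s = P/V_s = 28500/363.98 = 78.301 A.
I_p = I_s × N_s/N_p = 78.301 × 188/3409 = 4.32 A.

V_s ≈ 364 V, I_p ≈ 4.32 A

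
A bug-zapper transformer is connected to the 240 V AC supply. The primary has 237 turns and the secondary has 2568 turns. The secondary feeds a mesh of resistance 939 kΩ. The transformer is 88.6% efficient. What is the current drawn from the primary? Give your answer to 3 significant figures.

I_p ≈ 0.0339 A

V_s = 240 × 2568/237 = 2600.5 V.
I_s = V_s/R = 2600.5/939000 = 0.0027694 A.
P_out = V_s I_s = 2600.5 × 0.0027694 = 7.2020 W.
P_in = P_out/η = 7.2020/0.886 = 8.1286 W.
I_p = P_in/V_p = 8.1286/240 = 0.0339 A.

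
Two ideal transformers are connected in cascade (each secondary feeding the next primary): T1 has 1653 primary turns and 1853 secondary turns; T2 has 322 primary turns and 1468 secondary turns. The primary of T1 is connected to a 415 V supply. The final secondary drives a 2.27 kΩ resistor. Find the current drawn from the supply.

I_supply ≈ 4.77 A

After T1: V = 415.00 × 1853/1653 = 465.21 V.
After T2: V = 465.21 × 1468/322 = 2120.9 V.
I_load = 2120.9/2270 = 0.93432 A, so P_out = 2120.9 × 0.93432 = 1981.6 W.
All ideal ⇒ P_in = P_out, so I_supply = 1981.6/415 = 4.77 A.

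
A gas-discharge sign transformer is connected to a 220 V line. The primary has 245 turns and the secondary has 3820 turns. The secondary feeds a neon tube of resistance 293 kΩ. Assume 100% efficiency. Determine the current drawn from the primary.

V_s = V_p × N_s/N_p = 220 × 3820/245 = 3430.2 V.
I_s = V_s/R = 3430.2/293000 = 0.011707 A.
For an ideal transformer I_p N_p = I_s N_s, so I_p = 0.011707 × 3820/245 = 0.183 A.

I_p ≈ 0.183 A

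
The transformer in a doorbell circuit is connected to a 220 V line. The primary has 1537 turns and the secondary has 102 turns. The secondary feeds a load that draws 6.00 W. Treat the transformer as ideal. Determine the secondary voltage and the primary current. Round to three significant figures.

V_s = V_p × N_s/N_p = 220 × 102/1537 = 14.600 V.
I_s = P/V_s = 6.00/14.600 = 0.41096 A.
I_p = I_s × N_s/N_p = 0.41096 × 102/1537 = 0.0273 A.

V_s ≈ 14.6 V, I_p ≈ 0.0273 A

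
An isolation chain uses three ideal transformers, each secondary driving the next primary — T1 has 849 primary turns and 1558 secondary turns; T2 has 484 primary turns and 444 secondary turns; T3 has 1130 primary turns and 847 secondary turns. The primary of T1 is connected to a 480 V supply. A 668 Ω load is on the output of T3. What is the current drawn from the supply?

I_supply ≈ 1.14 A

Secondary of T1: V = 480.00 × 1558/849 = 880.85 V.
Secondary of T2: V = 880.85 × 444/484 = 808.05 V.
Secondary of T3: V = 808.05 × 847/1130 = 605.68 V.
I_load = 605.68/668 = 0.90671 A, so P_out = 605.68 × 0.90671 = 549.17 W.
All ideal ⇒ P_in = P_out, so I_supply = 549.17/480 = 1.14 A.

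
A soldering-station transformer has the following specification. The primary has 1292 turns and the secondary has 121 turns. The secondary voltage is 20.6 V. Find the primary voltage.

V_p/V_s = N_p/N_s, so V_p = 20.6 × 1292/121 = 220 V.

V_p ≈ 220 V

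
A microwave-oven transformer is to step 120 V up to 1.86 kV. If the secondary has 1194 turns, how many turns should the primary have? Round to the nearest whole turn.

N_p/N_s = V_p/V_s, so N_p = 1194 × 120/1860 = 77.0 ≈ 77 turns.

N_p = 77 turns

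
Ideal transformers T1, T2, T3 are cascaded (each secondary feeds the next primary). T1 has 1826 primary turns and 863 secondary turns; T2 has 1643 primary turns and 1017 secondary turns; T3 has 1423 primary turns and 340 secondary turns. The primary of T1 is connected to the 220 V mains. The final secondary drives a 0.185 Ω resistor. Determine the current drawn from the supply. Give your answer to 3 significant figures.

I_supply ≈ 5.81 A

After T1: V = 220.00 × 863/1826 = 103.98 V.
After T2: V = 103.98 × 1017/1643 = 64.360 V.
After T3: V = 64.360 × 340/1423 = 15.378 V.
I_load = 15.378/0.185 = 83.122 A, so P_out = 15.378 × 83.122 = 1278.2 W.
All ideal ⇒ P_in = P_out, so I_supply = 1278.2/220 = 5.81 A.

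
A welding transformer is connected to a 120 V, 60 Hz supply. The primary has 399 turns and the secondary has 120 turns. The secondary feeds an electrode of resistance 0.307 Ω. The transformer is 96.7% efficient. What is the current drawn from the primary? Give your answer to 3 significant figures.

I_p ≈ 36.6 A

V_s = 120 × 120/399 = 36.090 V.
I_s = V_s/R = 36.090/0.307 = 117.56 A.
P_out = V_s I_s = 36.090 × 117.56 = 4242.7 W.
P_in = P_out/η = 4242.7/0.967 = 4387.5 W.
I_p = P_in/V_p = 4387.5/120 = 36.6 A.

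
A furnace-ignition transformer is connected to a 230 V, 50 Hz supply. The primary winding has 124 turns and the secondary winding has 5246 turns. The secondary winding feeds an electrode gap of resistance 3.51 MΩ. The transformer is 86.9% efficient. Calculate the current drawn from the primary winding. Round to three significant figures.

V_s = 230 × 5246/124 = 9730.5 V.
I_s = V_s/R = 9730.5/(3.51×10^6) = 0.0027722 A.
P_out = V_s I_s = 9730.5 × 0.0027722 = 26.975 W.
P_in = P_out/η = 26.975/0.869 = 31.041 W.
I_p = P_in/V_p = 31.041/230 = 0.135 A.

I_p ≈ 0.135 A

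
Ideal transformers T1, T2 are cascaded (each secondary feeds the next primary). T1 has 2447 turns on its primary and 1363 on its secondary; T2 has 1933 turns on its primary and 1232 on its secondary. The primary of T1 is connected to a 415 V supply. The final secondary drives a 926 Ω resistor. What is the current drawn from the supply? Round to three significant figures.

Secondary of T1: V = 415.00 × 1363/2447 = 231.16 V.
Secondary of T2: V = 231.16 × 1232/1933 = 147.33 V.
I_load = 147.33/926 = 0.15910 A, so P_out = 147.33 × 0.15910 = 23.440 W.
All ideal ⇒ P_in = P_out, so I_supply = 23.440/415 = 0.0565 A.

I_supply ≈ 0.0565 A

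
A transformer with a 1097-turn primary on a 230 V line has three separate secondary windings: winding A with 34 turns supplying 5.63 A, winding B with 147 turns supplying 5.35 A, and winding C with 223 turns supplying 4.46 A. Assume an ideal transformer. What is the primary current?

I_p ≈ 1.80 A

V_A = 230 × 34/1097 = 7.1285 V; V_B = 230 × 147/1097 = 30.820 V; V_C = 230 × 223/1097 = 46.755 V.
P_out = V_A I_A + V_B I_B + V_C I_C = 7.1285×5.63 + 30.820×5.35 + 46.755×4.46 = 40.134 + 164.89 + 208.53 = 413.55 W.
Ideal ⇒ P_in = P_out, so I_p = P_out/V_p = 413.55/230 = 1.80 A.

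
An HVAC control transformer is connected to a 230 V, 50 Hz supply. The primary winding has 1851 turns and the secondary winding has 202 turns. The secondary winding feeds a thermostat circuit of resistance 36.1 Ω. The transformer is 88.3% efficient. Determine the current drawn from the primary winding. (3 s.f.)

I_p ≈ 0.0859 A

V_s = 230 × 202/1851 = 25.100 V.
I_s = V_s/R = 25.100/36.1 = 0.69529 A.
P_out = V_s I_s = 25.100 × 0.69529 = 17.452 W.
P_in = P_out/η = 17.452/0.883 = 19.764 W.
I_p = P_in/V_p = 19.764/230 = 0.0859 A.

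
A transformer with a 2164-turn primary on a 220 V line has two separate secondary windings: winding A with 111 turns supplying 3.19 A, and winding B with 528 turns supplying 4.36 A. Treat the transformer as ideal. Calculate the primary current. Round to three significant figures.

V_A = 220 × 111/2164 = 11.285 V; V_B = 220 × 528/2164 = 53.678 V.
P_out = V_A I_A + V_B I_B = 11.285×3.19 + 53.678×4.36 = 35.998 + 234.04 = 270.04 W.
Ideal ⇒ P_in = P_out, so I_p = P_out/V_p = 270.04/220 = 1.23 A.

I_p ≈ 1.23 A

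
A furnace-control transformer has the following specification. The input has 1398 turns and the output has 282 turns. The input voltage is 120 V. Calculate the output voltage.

V_out/V_in = N_out/N_in, so V_out = 120 × 282/1398 = 24.2 V.

V_out ≈ 24.2 V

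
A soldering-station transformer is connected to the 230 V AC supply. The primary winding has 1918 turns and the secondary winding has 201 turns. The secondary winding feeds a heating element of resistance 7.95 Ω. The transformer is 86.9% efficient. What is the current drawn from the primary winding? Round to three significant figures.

I_p ≈ 0.366 A

V_s = 230 × 201/1918 = 24.103 V.
I_s = V_s/R = 24.103/7.95 = 3.0319 A.
P_out = V_s I_s = 24.103 × 3.0319 = 73.077 W.
P_in = P_out/η = 73.077/0.869 = 84.094 W.
I_p = P_in/V_p = 84.094/230 = 0.366 A.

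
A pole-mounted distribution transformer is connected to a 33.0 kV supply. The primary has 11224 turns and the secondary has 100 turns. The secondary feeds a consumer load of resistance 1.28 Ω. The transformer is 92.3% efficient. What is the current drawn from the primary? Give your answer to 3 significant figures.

I_p ≈ 2.22 A

V_s = 33000 × 100/11224 = 294.01 V.
I_s = V_s/R = 294.01/1.28 = 229.70 A.
P_out = V_s I_s = 294.01 × 229.70 = 67534 W.
P_in = P_out/η = 67534/0.923 = 73168 W.
I_p = P_in/V_p = 73168/33000 = 2.22 A.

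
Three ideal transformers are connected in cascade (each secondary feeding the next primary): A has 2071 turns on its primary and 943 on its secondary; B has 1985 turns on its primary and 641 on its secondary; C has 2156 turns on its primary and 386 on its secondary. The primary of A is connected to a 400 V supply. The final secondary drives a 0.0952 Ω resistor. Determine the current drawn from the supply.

I_supply ≈ 2.91 A

Secondary of A: V = 400.00 × 943/2071 = 182.13 V.
Secondary of B: V = 182.13 × 641/1985 = 58.815 V.
Secondary of C: V = 58.815 × 386/2156 = 10.530 V.
I_load = 10.530/0.0952 = 110.61 A, so P_out = 10.530 × 110.61 = 1164.7 W.
All ideal ⇒ P_in = P_out, so I_supply = 1164.7/400 = 2.91 A.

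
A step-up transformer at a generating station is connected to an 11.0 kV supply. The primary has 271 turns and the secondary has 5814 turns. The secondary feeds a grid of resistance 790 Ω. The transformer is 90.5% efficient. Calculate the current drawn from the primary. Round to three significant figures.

V_s = 11000 × 5814/271 = 235990 V.
I_s = V_s/R = 235990/790 = 298.72 A.
P_out = V_s I_s = 235990 × 298.72 = 7.0497×10^7 W.
P_in = P_out/η = 7.0497×10^7/0.905 = 7.7897×10^7 W.
I_p = P_in/V_p = 7.7897×10^7/11000 = 7080 A.

I_p ≈ 7080 A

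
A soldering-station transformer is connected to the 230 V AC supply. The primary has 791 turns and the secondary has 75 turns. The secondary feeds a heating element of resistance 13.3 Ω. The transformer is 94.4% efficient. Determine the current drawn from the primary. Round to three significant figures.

V_s = 230 × 75/791 = 21.808 V.
I_s = V_s/R = 21.808/13.3 = 1.6397 A.
P_out = V_s I_s = 21.808 × 1.6397 = 35.758 W.
P_in = P_out/η = 35.758/0.944 = 37.879 W.
I_p = P_in/V_p = 37.879/230 = 0.165 A.

I_p ≈ 0.165 A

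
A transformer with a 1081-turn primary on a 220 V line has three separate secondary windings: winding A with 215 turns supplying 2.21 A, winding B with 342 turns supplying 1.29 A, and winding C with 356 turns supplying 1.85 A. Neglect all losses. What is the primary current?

V_A = 220 × 215/1081 = 43.756 V; V_B = 220 × 342/1081 = 69.602 V; V_C = 220 × 356/1081 = 72.451 V.
P_out = V_A I_A + V_B I_B + V_C I_C = 43.756×2.21 + 69.602×1.29 + 72.451×1.85 = 96.700 + 89.787 + 134.04 = 320.52 W.
Ideal ⇒ P_in = P_out, so I_p = P_out/V_p = 320.52/220 = 1.46 A.

I_p ≈ 1.46 A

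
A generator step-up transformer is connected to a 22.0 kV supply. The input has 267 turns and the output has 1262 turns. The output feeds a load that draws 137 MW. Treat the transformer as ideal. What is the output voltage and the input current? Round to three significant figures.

V_out = V_in × N_out/N_in = 22000 × 1262/267 = 103990 V.
I_out = P/V_out = 1.37×10^8/103990 = 1317.5 A.
I_in = I_out × N_out/N_in = 1317.5 × 1262/267 = 6230 A.

V_out ≈ 104000 V, I_in ≈ 6230 A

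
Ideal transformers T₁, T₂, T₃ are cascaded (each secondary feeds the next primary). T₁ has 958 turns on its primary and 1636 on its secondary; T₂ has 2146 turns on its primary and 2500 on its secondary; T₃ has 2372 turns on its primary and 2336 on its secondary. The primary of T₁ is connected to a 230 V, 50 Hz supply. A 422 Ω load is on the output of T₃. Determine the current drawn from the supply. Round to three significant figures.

I_supply ≈ 2.09 A

After T₁: V = 230.00 × 1636/958 = 392.78 V.
After T₂: V = 392.78 × 2500/2146 = 457.57 V.
After T₃: V = 457.57 × 2336/2372 = 450.62 V.
I_load = 450.62/422 = 1.0678 A, so P_out = 450.62 × 1.0678 = 481.19 W.
All ideal ⇒ P_in = P_out, so I_supply = 481.19/230 = 2.09 A.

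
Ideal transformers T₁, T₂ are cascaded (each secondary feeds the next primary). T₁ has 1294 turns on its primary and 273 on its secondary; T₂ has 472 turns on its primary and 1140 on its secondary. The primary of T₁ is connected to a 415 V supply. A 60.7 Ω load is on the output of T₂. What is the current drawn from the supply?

I_supply ≈ 1.78 A

Secondary of T₁: V = 415.00 × 273/1294 = 87.554 V.
Secondary of T₂: V = 87.554 × 1140/472 = 211.47 V.
I_load = 211.47/60.7 = 3.4838 A, so P_out = 211.47 × 3.4838 = 736.70 W.
All ideal ⇒ P_in = P_out, so I_supply = 736.70/415 = 1.78 A.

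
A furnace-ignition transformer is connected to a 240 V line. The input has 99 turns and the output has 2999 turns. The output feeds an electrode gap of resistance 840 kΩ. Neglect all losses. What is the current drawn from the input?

I_in ≈ 0.262 A

V_out = V_in × N_out/N_in = 240 × 2999/99 = 7270.3 V.
I_out = V_out/R = 7270.3/840000 = 0.0086551 A.
For an ideal transformer I_in N_in = I_out N_out, so I_in = 0.0086551 × 2999/99 = 0.262 A.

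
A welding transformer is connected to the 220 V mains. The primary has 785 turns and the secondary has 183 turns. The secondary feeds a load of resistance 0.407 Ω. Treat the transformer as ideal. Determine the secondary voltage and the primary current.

V_s ≈ 51.3 V, I_p ≈ 29.4 A

V_s = V_p × N_s/N_p = 220 × 183/785 = 51.287 V.
I_s = V_s/R = 51.287/0.407 = 126.01 A.
I_p = I_s × N_s/N_p = 126.01 × 183/785 = 29.4 A.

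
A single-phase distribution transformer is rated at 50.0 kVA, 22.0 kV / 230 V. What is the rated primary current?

I_p ≈ 2.27 A

I_p = S/V_p = 50000/22000 = 2.27 A.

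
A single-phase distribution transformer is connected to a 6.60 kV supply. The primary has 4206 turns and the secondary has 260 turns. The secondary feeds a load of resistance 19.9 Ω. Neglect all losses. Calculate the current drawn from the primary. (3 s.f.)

V_s = V_p × N_s/N_p = 6600 × 260/4206 = 407.99 V.
I_s = V_s/R = 407.99/19.9 = 20.502 A.
For an ideal transformer I_p N_p = I_s N_s, so I_p = 20.502 × 260/4206 = 1.27 A.

I_p ≈ 1.27 A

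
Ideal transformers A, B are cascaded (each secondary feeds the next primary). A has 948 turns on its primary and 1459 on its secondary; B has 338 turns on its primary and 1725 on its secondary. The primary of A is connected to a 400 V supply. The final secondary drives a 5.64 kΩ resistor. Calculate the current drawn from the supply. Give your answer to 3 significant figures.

I_supply ≈ 4.38 A

After A: V = 400.00 × 1459/948 = 615.61 V.
After B: V = 615.61 × 1725/338 = 3141.8 V.
I_load = 3141.8/5640 = 0.55706 A, so P_out = 3141.8 × 0.55706 = 1750.2 W.
All ideal ⇒ P_in = P_out, so I_supply = 1750.2/400 = 4.38 A.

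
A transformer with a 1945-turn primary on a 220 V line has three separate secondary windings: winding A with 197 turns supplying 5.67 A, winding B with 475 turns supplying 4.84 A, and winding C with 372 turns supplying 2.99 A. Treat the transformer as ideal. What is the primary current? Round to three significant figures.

V_A = 220 × 197/1945 = 22.283 V; V_B = 220 × 475/1945 = 53.728 V; V_C = 220 × 372/1945 = 42.077 V.
P_out = V_A I_A + V_B I_B + V_C I_C = 22.283×5.67 + 53.728×4.84 + 42.077×2.99 = 126.34 + 260.04 + 125.81 = 512.20 W.
Ideal ⇒ P_in = P_out, so I_p = P_out/V_p = 512.20/220 = 2.33 A.

I_p ≈ 2.33 A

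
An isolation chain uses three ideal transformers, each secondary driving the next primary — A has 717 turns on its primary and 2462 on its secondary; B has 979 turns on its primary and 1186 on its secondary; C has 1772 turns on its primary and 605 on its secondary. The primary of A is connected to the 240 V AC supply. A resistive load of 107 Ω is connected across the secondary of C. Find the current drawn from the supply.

Secondary of A: V = 240.00 × 2462/717 = 824.10 V.
Secondary of B: V = 824.10 × 1186/979 = 998.35 V.
Secondary of C: V = 998.35 × 605/1772 = 340.86 V.
I_load = 340.86/107 = 3.1856 A, so P_out = 340.86 × 3.1856 = 1085.8 W.
All ideal ⇒ P_in = P_out, so I_supply = 1085.8/240 = 4.52 A.

I_supply ≈ 4.52 A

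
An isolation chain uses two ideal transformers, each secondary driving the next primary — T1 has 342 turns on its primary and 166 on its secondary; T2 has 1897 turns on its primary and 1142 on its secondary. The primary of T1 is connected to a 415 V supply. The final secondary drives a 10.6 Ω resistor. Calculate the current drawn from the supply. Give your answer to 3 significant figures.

Secondary of T1: V = 415.00 × 166/342 = 201.43 V.
Secondary of T2: V = 201.43 × 1142/1897 = 121.26 V.
I_load = 121.26/10.6 = 11.440 A, so P_out = 121.26 × 11.440 = 1387.2 W.
All ideal ⇒ P_in = P_out, so I_supply = 1387.2/415 = 3.34 A.

I_supply ≈ 3.34 A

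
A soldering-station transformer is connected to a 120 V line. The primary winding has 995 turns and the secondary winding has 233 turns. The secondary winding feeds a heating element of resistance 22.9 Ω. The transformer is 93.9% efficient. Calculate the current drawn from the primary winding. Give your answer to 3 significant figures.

I_p ≈ 0.306 A

V_s = 120 × 233/995 = 28.101 V.
I_s = V_s/R = 28.101/22.9 = 1.2271 A.
P_out = V_s I_s = 28.101 × 1.2271 = 34.482 W.
P_in = P_out/η = 34.482/0.939 = 36.722 W.
I_p = P_in/V_p = 36.722/120 = 0.306 A.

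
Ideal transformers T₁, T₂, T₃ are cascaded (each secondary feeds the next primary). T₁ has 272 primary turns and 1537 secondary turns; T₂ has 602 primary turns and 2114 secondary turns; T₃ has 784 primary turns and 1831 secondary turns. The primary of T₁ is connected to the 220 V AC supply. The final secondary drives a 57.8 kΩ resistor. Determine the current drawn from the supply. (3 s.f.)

Secondary of T₁: V = 220.00 × 1537/272 = 1243.2 V.
Secondary of T₂: V = 1243.2 × 2114/602 = 4365.5 V.
Secondary of T₃: V = 4365.5 × 1831/784 = 10195 V.
I_load = 10195/57800 = 0.17639 A, so P_out = 10195 × 0.17639 = 1798.4 W.
All ideal ⇒ P_in = P_out, so I_supply = 1798.4/220 = 8.17 A.

I_supply ≈ 8.17 A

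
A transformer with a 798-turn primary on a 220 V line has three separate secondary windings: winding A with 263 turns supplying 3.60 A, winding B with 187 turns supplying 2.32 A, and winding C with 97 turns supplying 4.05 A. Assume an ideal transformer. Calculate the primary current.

I_p ≈ 2.22 A

V_A = 220 × 263/798 = 72.506 V; V_B = 220 × 187/798 = 51.554 V; V_C = 220 × 97/798 = 26.742 V.
P_out = V_A I_A + V_B I_B + V_C I_C = 72.506×3.60 + 51.554×2.32 + 26.742×4.05 = 261.02 + 119.61 + 108.30 = 488.93 W.
Ideal ⇒ P_in = P_out, so I_p = P_out/V_p = 488.93/220 = 2.22 A.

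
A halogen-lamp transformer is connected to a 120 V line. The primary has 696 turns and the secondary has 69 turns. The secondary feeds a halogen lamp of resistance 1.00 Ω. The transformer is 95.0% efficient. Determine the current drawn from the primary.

V_s = 120 × 69/696 = 11.897 V.
I_s = V_s/R = 11.897/1.00 = 11.897 A.
P_out = V_s I_s = 11.897 × 11.897 = 141.53 W.
P_in = P_out/η = 141.53/0.950 = 148.98 W.
I_p = P_in/V_p = 148.98/120 = 1.24 A.

I_p ≈ 1.24 A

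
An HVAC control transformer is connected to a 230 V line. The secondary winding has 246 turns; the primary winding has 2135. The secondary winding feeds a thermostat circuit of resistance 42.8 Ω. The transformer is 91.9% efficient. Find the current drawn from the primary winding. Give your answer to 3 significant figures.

I_p ≈ 0.0776 A

V_s = 230 × 246/2135 = 26.501 V.
I_s = V_s/R = 26.501/42.8 = 0.61919 A.
P_out = V_s I_s = 26.501 × 0.61919 = 16.409 W.
P_in = P_out/η = 16.409/0.919 = 17.855 W.
I_p = P_in/V_p = 17.855/230 = 0.0776 A.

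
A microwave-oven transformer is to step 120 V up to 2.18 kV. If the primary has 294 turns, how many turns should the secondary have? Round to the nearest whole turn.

N_s = 5341 turns

N_s/N_p = V_s/V_p, so N_s = 294 × 2180/120 = 5341.0 ≈ 5341 turns.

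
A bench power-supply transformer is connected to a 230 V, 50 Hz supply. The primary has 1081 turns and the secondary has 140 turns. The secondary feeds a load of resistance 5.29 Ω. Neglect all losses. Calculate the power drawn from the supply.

P ≈ 168 W

V_s = V_p × N_s/N_p = 230 × 140/1081 = 29.787 V.
I_s = V_s/R = 29.787/5.29 = 5.6309 A.
I_p = I_s × N_s/N_p = 5.6309 × 140/1081 = 0.72925 A.
P = V_p I_p = 230 × 0.72925 = 168 W.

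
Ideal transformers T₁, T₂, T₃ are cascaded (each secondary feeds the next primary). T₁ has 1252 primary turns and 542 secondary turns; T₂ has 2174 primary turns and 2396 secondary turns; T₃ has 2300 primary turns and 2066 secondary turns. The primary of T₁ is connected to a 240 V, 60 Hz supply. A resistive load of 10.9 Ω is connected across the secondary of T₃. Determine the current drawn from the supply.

After T₁: V = 240.00 × 542/1252 = 103.90 V.
After T₂: V = 103.90 × 2396/2174 = 114.51 V.
After T₃: V = 114.51 × 2066/2300 = 102.86 V.
I_load = 102.86/10.9 = 9.4365 A, so P_out = 102.86 × 9.4365 = 970.61 W.
All ideal ⇒ P_in = P_out, so I_supply = 970.61/240 = 4.04 A.

I_supply ≈ 4.04 A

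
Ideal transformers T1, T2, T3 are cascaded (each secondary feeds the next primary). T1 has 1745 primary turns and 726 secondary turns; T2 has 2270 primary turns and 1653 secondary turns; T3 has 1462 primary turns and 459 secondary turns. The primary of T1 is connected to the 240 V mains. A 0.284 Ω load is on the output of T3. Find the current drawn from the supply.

After T1: V = 240.00 × 726/1745 = 99.851 V.
After T2: V = 99.851 × 1653/2270 = 72.711 V.
After T3: V = 72.711 × 459/1462 = 22.828 V.
I_load = 22.828/0.284 = 80.380 A, so P_out = 22.828 × 80.380 = 1834.9 W.
All ideal ⇒ P_in = P_out, so I_supply = 1834.9/240 = 7.65 A.

I_supply ≈ 7.65 A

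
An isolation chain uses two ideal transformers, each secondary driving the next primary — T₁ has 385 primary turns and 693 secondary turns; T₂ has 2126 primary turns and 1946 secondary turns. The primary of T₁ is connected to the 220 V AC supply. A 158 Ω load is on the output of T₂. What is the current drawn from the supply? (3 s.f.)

Secondary of T₁: V = 220.00 × 693/385 = 396.00 V.
Secondary of T₂: V = 396.00 × 1946/2126 = 362.47 V.
I_load = 362.47/158 = 2.2941 A, so P_out = 362.47 × 2.2941 = 831.56 W.
All ideal ⇒ P_in = P_out, so I_supply = 831.56/220 = 3.78 A.

I_supply ≈ 3.78 A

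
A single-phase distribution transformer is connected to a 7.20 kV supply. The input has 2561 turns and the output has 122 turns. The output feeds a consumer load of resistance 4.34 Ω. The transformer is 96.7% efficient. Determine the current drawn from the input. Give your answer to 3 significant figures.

I_in ≈ 3.89 A

V_out = 7200 × 122/2561 = 342.99 V.
I_out = V_out/R = 342.99/4.34 = 79.030 A.
P_out = V_out I_out = 342.99 × 79.030 = 27107 W.
P_in = P_out/η = 27107/0.967 = 28032 W.
I_in = P_in/V_in = 28032/7200 = 3.89 A.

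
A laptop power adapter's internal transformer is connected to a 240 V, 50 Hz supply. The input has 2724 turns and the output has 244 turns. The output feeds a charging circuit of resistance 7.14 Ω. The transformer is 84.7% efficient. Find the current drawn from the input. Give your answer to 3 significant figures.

I_in ≈ 0.318 A

V_out = 240 × 244/2724 = 21.498 V.
I_out = V_out/R = 21.498/7.14 = 3.0109 A.
P_out = V_out I_out = 21.498 × 3.0109 = 64.728 W.
P_in = P_out/η = 64.728/0.847 = 76.420 W.
I_in = P_in/V_in = 76.420/240 = 0.318 A.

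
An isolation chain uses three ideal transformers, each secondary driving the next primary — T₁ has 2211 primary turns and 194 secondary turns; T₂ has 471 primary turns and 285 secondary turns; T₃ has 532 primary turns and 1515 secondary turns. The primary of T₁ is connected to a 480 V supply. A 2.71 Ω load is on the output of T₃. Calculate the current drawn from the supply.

I_supply ≈ 4.05 A

After T₁: V = 480.00 × 194/2211 = 42.117 V.
After T₂: V = 42.117 × 285/471 = 25.485 V.
After T₃: V = 25.485 × 1515/532 = 72.574 V.
I_load = 72.574/2.71 = 26.780 A, so P_out = 72.574 × 26.780 = 1943.5 W.
All ideal ⇒ P_in = P_out, so I_supply = 1943.5/480 = 4.05 A.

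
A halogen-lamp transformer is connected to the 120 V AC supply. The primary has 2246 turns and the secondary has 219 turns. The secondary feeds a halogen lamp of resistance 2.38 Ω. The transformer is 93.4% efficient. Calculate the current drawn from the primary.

I_p ≈ 0.513 A

V_s = 120 × 219/2246 = 11.701 V.
I_s = V_s/R = 11.701/2.38 = 4.9163 A.
P_out = V_s I_s = 11.701 × 4.9163 = 57.525 W.
P_in = P_out/η = 57.525/0.934 = 61.590 W.
I_p = P_in/V_p = 61.590/120 = 0.513 A.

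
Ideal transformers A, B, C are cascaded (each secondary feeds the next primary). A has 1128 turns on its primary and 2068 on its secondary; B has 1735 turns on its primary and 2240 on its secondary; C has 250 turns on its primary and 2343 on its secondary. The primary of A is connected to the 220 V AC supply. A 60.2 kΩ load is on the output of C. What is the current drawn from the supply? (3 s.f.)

I_supply ≈ 1.80 A

After A: V = 220.00 × 2068/1128 = 403.33 V.
After B: V = 403.33 × 2240/1735 = 520.73 V.
After C: V = 520.73 × 2343/250 = 4880.3 V.
I_load = 4880.3/60200 = 0.081068 A, so P_out = 4880.3 × 0.081068 = 395.63 W.
All ideal ⇒ P_in = P_out, so I_supply = 395.63/220 = 1.80 A.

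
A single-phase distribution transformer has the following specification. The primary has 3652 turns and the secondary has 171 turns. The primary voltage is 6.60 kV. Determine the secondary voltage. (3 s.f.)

V_s ≈ 309 V

V_s/V_p = N_s/N_p, so V_s = 6600 × 171/3652 = 309 V.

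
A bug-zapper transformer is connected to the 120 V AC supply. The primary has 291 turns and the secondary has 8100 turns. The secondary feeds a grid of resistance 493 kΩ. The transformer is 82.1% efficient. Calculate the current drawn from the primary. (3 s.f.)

I_p ≈ 0.230 A

V_s = 120 × 8100/291 = 3340.2 V.
I_s = V_s/R = 3340.2/493000 = 0.0067753 A.
P_out = V_s I_s = 3340.2 × 0.0067753 = 22.631 W.
P_in = P_out/η = 22.631/0.821 = 27.565 W.
I_p = P_in/V_p = 27.565/120 = 0.230 A.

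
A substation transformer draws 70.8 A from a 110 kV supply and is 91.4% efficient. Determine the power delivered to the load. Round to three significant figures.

P_in = V_in I_in = 110000 × 70.8 = 7.7880×10^6 W.
P_out = η P_in = 0.914 × 7.7880×10^6 = 7.12×10^6 W.

P_out ≈ 7.12×10^6 W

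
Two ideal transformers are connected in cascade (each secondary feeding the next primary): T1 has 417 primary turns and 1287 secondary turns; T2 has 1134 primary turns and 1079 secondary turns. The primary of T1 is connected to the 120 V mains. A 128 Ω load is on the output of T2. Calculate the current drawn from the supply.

After T1: V = 120.00 × 1287/417 = 370.36 V.
After T2: V = 370.36 × 1079/1134 = 352.40 V.
I_load = 352.40/128 = 2.7531 A, so P_out = 352.40 × 2.7531 = 970.18 W.
All ideal ⇒ P_in = P_out, so I_supply = 970.18/120 = 8.08 A.

I_supply ≈ 8.08 A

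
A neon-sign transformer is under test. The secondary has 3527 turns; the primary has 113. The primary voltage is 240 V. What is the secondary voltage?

V_s/V_p = N_s/N_p, so V_s = 240 × 3527/113 = 7490 V.

V_s ≈ 7490 V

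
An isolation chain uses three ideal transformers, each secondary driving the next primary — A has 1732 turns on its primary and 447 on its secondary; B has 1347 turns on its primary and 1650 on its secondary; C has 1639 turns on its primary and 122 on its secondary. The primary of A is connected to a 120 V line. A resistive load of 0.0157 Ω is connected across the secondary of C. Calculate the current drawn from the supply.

I_supply ≈ 4.23 A

After A: V = 120.00 × 447/1732 = 30.970 V.
After B: V = 30.970 × 1650/1347 = 37.936 V.
After C: V = 37.936 × 122/1639 = 2.8238 V.
I_load = 2.8238/0.0157 = 179.86 A, so P_out = 2.8238 × 179.86 = 507.90 W.
All ideal ⇒ P_in = P_out, so I_supply = 507.90/120 = 4.23 A.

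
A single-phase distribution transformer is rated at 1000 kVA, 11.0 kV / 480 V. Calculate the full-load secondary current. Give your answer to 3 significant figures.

I_s ≈ 2080 A

I_s = S/V_s = 1000000/480 = 2080 A.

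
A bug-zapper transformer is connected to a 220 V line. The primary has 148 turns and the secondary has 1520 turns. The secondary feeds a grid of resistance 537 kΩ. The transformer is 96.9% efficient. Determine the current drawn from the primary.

I_p ≈ 0.0446 A

V_s = 220 × 1520/148 = 2259.5 V.
I_s = V_s/R = 2259.5/537000 = 0.0042076 A.
P_out = V_s I_s = 2259.5 × 0.0042076 = 9.5068 W.
P_in = P_out/η = 9.5068/0.969 = 9.8109 W.
I_p = P_in/V_p = 9.8109/220 = 0.0446 A.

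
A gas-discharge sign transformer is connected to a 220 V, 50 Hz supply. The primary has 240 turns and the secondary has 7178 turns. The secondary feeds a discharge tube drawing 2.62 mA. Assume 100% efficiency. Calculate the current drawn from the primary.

For an ideal transformer I_p N_p = I_s N_s, so I_p = 0.00262 × 7178/240 = 0.0784 A.

I_p ≈ 0.0784 A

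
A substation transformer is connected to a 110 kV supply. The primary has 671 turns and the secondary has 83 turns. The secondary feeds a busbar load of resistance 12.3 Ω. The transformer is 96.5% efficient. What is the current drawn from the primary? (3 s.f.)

V_s = 110000 × 83/671 = 13607 V.
I_s = V_s/R = 13607/12.3 = 1106.2 A.
P_out = V_s I_s = 13607 × 1106.2 = 1.5052×10^7 W.
P_in = P_out/η = 1.5052×10^7/0.965 = 1.5598×10^7 W.
I_p = P_in/V_p = 1.5598×10^7/110000 = 142 A.

I_p ≈ 142 A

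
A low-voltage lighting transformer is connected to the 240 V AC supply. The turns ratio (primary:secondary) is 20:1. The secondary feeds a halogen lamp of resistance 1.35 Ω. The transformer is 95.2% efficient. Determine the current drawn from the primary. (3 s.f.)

I_p ≈ 0.467 A

V_s = 240 × 1/20 = 12.000 V.
I_s = V_s/R = 12.000/1.35 = 8.8889 A.
P_out = V_s I_s = 12.000 × 8.8889 = 106.67 W.
P_in = P_out/η = 106.67/0.952 = 112.04 W.
I_p = P_in/V_p = 112.04/240 = 0.467 A.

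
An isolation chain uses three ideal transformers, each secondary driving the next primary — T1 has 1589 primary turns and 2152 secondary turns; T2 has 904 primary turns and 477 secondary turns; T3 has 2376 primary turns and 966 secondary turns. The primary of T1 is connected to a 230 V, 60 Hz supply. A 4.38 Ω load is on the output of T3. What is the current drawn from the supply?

Secondary of T1: V = 230.00 × 2152/1589 = 311.49 V.
Secondary of T2: V = 311.49 × 477/904 = 164.36 V.
Secondary of T3: V = 164.36 × 966/2376 = 66.823 V.
I_load = 66.823/4.38 = 15.256 A, so P_out = 66.823 × 15.256 = 1019.5 W.
All ideal ⇒ P_in = P_out, so I_supply = 1019.5/230 = 4.43 A.

I_supply ≈ 4.43 A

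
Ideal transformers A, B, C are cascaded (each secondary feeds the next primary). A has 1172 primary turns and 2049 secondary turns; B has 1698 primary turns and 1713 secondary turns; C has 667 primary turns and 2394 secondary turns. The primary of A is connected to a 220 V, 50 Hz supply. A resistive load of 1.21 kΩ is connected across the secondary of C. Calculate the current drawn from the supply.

After A: V = 220.00 × 2049/1172 = 384.62 V.
After B: V = 384.62 × 1713/1698 = 388.02 V.
After C: V = 388.02 × 2394/667 = 1392.7 V.
I_load = 1392.7/1210 = 1.1510 A, so P_out = 1392.7 × 1.1510 = 1603.0 W.
All ideal ⇒ P_in = P_out, so I_supply = 1603.0/220 = 7.29 A.

I_supply ≈ 7.29 A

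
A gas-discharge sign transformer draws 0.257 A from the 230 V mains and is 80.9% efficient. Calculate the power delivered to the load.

P_out ≈ 47.8 W

P_in = V_p I_p = 230 × 0.257 = 59.110 W.
P_out = η P_in = 0.809 × 59.110 = 47.8 W.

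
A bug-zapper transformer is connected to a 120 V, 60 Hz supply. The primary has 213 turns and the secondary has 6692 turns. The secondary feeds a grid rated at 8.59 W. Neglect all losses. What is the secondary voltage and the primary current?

V_s = V_p × N_s/N_p = 120 × 6692/213 = 3770.1 V.
I_s = P/V_s = 8.59/3770.1 = 0.0022784 A.
I_p = I_s × N_s/N_p = 0.0022784 × 6692/213 = 0.0716 A.

V_s ≈ 3770 V, I_p ≈ 0.0716 A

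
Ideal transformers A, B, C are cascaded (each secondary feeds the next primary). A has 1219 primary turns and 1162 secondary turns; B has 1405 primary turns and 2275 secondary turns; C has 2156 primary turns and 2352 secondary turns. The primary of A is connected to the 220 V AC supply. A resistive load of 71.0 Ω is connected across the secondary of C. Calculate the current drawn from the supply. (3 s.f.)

I_supply ≈ 8.79 A

Secondary of A: V = 220.00 × 1162/1219 = 209.71 V.
Secondary of B: V = 209.71 × 2275/1405 = 339.57 V.
Secondary of C: V = 339.57 × 2352/2156 = 370.44 V.
I_load = 370.44/71.0 = 5.2175 A, so P_out = 370.44 × 5.2175 = 1932.8 W.
All ideal ⇒ P_in = P_out, so I_supply = 1932.8/220 = 8.79 A.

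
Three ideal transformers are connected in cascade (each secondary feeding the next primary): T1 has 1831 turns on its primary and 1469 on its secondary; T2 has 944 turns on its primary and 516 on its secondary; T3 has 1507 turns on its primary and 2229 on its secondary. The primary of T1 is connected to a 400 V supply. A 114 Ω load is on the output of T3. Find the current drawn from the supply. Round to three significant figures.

After T1: V = 400.00 × 1469/1831 = 320.92 V.
After T2: V = 320.92 × 516/944 = 175.42 V.
After T3: V = 175.42 × 2229/1507 = 259.46 V.
I_load = 259.46/114 = 2.2760 A, so P_out = 259.46 × 2.2760 = 590.52 W.
All ideal ⇒ P_in = P_out, so I_supply = 590.52/400 = 1.48 A.

I_supply ≈ 1.48 A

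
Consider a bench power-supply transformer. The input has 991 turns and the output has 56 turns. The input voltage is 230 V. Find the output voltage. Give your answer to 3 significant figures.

V_out ≈ 13.0 V

V_out/V_in = N_out/N_in, so V_out = 230 × 56/991 = 13.0 V.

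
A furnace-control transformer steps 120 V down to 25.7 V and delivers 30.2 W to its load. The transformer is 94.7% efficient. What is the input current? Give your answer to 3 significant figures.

P_in = P_out/η = 30.2/0.947 = 31.890 W.
I_in = P_in/V_in = 31.890/120 = 0.266 A.

I_in ≈ 0.266 A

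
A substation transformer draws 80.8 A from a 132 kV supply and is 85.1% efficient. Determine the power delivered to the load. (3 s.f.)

P_in = V_p I_p = 132000 × 80.8 = 1.0666×10^7 W.
P_out = η P_in = 0.851 × 1.0666×10^7 = 9.08×10^6 W.

P_out ≈ 9.08×10^6 W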